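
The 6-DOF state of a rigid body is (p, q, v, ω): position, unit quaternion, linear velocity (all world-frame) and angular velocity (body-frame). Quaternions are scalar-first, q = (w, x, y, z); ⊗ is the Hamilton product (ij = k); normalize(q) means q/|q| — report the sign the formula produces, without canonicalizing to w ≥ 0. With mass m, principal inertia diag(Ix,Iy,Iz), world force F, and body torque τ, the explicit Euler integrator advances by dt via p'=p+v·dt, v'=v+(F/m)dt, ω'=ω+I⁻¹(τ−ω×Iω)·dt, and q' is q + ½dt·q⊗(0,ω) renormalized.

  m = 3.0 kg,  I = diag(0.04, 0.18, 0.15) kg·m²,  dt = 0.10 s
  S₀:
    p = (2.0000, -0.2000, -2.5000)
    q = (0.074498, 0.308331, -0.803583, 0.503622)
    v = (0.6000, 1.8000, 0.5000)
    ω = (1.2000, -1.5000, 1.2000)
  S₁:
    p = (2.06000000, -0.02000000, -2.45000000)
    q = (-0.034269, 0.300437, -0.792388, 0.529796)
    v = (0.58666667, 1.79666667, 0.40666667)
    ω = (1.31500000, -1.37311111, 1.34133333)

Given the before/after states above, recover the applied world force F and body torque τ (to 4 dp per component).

ω₁ − ω₀ = (0.11500000, 0.12688889, 0.14133333)
applied torque τ = (0.1000, 0.0700, -0.0400)
v₁ − v₀ = (-0.01333333, -0.00333333, -0.09333333)
m·(v₁−v₀)/dt = (-0.4000, -0.1000, -2.8000)

F = (-0.4000, -0.1000, -2.8000)
τ = (0.1000, 0.0700, -0.0400)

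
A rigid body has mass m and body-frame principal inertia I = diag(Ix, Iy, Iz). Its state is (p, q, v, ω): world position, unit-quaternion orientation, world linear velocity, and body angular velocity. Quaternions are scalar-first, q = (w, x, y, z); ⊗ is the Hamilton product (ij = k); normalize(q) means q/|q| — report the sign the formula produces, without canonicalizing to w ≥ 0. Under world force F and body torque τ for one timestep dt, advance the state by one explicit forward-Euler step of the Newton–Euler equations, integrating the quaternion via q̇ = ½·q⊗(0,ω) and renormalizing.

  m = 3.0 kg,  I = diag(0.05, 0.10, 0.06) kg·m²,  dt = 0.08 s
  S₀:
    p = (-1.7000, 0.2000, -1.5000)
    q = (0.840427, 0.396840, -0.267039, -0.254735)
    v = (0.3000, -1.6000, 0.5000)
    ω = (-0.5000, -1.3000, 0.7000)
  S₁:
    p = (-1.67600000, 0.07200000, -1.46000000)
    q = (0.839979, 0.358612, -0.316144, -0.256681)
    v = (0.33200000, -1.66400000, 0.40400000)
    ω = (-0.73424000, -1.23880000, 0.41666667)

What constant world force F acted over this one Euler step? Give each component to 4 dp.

F = (1.2000, -2.4000, -3.6000)

v₁ − v₀ = (0.03200000, -0.06400000, -0.09600000)
m·(v₁−v₀)/dt = (1.2000, -2.4000, -3.6000)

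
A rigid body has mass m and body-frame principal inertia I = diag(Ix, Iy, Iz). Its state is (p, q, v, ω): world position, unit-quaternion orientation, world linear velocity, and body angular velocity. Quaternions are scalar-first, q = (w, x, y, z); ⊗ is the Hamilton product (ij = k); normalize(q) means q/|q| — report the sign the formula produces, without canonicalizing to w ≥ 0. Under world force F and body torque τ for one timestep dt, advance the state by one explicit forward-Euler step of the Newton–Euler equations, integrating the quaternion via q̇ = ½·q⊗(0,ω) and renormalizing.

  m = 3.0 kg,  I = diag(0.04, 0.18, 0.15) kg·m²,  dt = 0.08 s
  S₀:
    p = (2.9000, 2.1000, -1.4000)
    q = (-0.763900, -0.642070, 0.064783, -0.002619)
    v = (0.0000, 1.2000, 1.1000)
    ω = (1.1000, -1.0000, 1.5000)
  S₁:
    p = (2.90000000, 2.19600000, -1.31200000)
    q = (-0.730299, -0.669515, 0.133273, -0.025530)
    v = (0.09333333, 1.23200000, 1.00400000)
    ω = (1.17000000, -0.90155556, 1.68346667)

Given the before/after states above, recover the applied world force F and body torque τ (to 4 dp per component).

F = (3.5000, 1.2000, -3.6000)
τ = (0.0800, 0.0400, 0.1900)

v₁ − v₀ = (0.09333333, 0.03200000, -0.09600000)
m·(v₁−v₀)/dt = (3.5000, 1.2000, -3.6000)
ω₁ − ω₀ = (0.07000000, 0.09844444, 0.18346667)
applied torque τ = (0.0800, 0.0400, 0.1900)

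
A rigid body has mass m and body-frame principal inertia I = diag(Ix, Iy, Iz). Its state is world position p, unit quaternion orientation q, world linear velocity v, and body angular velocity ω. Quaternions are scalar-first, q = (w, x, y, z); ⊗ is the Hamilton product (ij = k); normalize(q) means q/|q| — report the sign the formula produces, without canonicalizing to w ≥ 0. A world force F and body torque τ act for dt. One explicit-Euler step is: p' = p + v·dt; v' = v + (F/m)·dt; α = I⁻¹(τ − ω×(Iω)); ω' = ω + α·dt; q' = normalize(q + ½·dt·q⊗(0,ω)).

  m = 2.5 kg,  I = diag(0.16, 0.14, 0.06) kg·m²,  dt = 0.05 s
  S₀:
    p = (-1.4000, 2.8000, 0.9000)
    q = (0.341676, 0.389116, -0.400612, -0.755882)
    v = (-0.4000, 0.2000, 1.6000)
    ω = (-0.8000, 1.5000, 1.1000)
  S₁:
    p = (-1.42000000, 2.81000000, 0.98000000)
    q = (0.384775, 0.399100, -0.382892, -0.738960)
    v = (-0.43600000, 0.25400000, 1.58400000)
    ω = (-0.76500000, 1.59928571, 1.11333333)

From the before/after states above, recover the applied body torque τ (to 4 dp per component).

τ = (-0.0200, 0.1900, 0.0400)

Δω = ω₁−ω₀ = (0.03500000, 0.09928571, 0.01333333)
gyro term ω₀×Iω₀ = (-0.1320, -0.0880, 0.0240)
applied torque τ = (-0.0200, 0.1900, 0.0400)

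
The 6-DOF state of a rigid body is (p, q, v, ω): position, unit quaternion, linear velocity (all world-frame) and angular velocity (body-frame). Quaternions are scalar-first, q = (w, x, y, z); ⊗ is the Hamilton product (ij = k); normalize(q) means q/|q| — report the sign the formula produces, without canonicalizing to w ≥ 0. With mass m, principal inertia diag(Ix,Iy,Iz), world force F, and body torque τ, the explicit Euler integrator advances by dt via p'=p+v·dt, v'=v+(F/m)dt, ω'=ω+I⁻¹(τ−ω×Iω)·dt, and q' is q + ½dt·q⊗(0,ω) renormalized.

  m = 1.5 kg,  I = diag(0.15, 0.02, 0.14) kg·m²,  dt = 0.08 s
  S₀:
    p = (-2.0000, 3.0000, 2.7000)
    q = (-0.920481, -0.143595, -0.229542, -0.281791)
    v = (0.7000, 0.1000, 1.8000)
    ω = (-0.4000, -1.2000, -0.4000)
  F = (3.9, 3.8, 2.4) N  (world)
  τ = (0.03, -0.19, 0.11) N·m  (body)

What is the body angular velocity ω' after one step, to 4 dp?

ω' = (-0.4147, -1.9664, -0.3015)

gyro term ω×Iω = (0.0576, 0.0016, -0.0624)
α = I⁻¹(τ − ω×Iω) = (-0.1840, -9.5800, 1.2314)
ω + α·dt = (-0.4147, -1.9664, -0.3015)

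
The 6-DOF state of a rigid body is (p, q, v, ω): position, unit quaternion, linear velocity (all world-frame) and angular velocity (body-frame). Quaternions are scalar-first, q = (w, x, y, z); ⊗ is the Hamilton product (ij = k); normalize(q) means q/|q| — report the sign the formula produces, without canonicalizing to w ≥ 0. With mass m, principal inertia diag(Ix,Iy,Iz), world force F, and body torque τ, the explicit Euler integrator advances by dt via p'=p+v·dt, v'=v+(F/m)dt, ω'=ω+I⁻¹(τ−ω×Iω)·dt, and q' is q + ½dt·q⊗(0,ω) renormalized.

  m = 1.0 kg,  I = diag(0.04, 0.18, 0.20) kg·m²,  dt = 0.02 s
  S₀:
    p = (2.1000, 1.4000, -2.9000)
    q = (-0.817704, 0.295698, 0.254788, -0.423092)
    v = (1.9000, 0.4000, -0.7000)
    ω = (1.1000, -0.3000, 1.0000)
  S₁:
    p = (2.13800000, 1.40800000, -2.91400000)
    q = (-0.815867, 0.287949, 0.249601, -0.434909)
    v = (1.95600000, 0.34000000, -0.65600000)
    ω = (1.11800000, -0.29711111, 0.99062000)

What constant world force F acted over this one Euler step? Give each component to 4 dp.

velocity change Δv = (0.05600000, -0.06000000, 0.04400000)
m·(v₁−v₀)/dt = (2.8000, -3.0000, 2.2000)

F = (2.8000, -3.0000, 2.2000)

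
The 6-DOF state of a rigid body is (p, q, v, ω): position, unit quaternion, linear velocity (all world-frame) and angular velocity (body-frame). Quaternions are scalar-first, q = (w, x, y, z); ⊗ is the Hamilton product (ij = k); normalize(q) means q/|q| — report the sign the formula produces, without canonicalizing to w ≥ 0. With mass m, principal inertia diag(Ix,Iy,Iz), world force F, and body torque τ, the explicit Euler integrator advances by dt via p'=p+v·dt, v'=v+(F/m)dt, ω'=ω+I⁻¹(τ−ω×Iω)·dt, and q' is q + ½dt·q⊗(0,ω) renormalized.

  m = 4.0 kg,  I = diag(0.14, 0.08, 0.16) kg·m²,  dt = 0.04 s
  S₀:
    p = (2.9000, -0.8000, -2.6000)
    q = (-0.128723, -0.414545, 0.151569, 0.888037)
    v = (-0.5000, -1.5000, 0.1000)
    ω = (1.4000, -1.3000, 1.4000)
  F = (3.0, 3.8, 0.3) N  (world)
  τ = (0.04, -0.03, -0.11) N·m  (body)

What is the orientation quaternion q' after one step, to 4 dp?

2q̇ = q⊗(0,ω) = (-0.4658491, 1.1864325, 1.9909547, 0.1464997)
q + ½dt·q⊗(0,ω), renormalized = (-0.1379, -0.3904, 0.1912, 0.8900)

q' = (-0.1379, -0.3904, 0.1912, 0.8900)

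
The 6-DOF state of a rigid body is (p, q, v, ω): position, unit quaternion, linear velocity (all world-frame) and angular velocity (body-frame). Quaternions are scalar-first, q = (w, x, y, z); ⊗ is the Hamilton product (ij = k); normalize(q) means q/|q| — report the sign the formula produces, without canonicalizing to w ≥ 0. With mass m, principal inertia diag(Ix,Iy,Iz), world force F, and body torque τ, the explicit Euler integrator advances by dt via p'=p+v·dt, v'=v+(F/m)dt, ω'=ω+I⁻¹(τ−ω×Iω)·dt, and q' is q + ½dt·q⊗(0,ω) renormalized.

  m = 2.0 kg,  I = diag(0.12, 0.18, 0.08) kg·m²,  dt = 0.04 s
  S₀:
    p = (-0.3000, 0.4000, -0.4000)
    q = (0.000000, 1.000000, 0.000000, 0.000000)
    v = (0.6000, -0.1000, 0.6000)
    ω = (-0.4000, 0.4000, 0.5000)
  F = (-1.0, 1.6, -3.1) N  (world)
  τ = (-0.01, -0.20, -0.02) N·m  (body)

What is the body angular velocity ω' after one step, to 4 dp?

ω' = (-0.3967, 0.3573, 0.4948)

gyro term ω×Iω = (-0.0200, -0.0080, -0.0096)
(τ − ω×Iω)/I = (0.0833, -1.0667, -0.1300)
ω + α·dt = (-0.3967, 0.3573, 0.4948)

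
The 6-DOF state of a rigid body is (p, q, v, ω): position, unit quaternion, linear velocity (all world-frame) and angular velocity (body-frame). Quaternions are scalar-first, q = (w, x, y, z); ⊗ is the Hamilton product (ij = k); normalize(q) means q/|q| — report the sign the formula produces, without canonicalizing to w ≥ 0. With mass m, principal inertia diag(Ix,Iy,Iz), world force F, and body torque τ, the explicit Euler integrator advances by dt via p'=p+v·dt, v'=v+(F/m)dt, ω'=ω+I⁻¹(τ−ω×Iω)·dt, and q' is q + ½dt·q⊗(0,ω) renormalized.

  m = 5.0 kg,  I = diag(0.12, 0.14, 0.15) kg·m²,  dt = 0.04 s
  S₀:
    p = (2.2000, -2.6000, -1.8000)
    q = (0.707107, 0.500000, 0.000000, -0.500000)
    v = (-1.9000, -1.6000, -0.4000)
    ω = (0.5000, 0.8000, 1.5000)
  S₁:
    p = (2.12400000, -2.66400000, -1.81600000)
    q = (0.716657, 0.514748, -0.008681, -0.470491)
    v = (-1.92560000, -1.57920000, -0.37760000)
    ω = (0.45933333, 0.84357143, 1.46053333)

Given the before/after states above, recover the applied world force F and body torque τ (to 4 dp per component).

ω₁ − ω₀ = (-0.04066667, 0.04357143, -0.03946667)
gyro term ω₀×Iω₀ = (0.0120, -0.0225, 0.0080)
τ = I·(Δω/dt) + ω₀×(Iω₀) = (-0.1100, 0.1300, -0.1400)
velocity change Δv = (-0.02560000, 0.02080000, 0.02240000)
F = m·Δv/dt = (-3.2000, 2.6000, 2.8000)

F = (-3.2000, 2.6000, 2.8000)
τ = (-0.1100, 0.1300, -0.1400)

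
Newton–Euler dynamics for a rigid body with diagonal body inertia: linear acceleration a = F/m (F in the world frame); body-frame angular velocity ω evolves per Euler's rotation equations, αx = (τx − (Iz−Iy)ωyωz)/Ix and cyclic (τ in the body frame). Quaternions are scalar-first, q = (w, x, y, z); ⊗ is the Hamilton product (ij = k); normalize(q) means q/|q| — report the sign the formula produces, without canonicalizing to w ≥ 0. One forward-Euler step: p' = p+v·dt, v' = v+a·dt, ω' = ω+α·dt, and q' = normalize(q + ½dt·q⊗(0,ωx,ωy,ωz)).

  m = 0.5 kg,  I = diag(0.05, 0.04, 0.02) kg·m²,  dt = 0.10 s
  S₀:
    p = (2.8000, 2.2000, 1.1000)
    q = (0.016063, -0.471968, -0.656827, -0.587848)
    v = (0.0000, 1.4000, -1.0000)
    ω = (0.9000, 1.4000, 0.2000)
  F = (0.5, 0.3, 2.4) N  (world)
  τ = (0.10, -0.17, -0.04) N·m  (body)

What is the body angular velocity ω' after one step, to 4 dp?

ω' = (1.1112, 0.9615, 0.0630)

gyro term ω×Iω = (-0.0056, 0.0054, -0.0126)
α = I⁻¹(τ − ω×Iω) = (2.1120, -4.3850, -1.3700)
ω + α·dt = (1.1112, 0.9615, 0.0630)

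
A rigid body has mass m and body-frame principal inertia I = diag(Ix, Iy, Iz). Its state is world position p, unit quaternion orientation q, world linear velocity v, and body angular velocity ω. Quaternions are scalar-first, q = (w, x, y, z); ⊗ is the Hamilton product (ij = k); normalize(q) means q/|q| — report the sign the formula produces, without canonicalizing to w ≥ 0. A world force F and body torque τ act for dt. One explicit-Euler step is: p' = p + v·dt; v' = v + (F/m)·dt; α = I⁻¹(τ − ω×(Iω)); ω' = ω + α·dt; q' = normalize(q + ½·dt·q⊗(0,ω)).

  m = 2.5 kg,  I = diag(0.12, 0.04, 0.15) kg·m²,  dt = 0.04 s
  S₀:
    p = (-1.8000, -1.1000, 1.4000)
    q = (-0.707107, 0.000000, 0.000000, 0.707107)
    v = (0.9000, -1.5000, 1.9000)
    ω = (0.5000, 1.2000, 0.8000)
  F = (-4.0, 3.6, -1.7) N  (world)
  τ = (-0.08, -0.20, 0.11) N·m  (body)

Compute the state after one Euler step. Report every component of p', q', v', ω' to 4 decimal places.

p' = (-1.7640, -1.1600, 1.4760)
q' = (-0.7181, -0.0240, -0.0099, 0.6955)
v' = (0.8360, -1.4424, 1.8728)
ω' = (0.4381, 1.0120, 0.8421)

a = F/m = (-1.6000, 1.4400, -0.6800)
p + v·dt = (-1.7640, -1.1600, 1.4760)
v' = v + a·dt = (0.8360, -1.4424, 1.8728)
precession coupling ω×(Iω) = (0.1056, -0.0120, -0.0480)
(τ − ω×Iω)/I = (-1.5467, -4.7000, 1.0533)
ω + α·dt = (0.4381, 1.0120, 0.8421)
Hamilton product q⊗(0,ω) = (-0.5656856, -1.2020819, -0.4949749, -0.5656856)
updated quaternion q' = (-0.7181, -0.0240, -0.0099, 0.6955)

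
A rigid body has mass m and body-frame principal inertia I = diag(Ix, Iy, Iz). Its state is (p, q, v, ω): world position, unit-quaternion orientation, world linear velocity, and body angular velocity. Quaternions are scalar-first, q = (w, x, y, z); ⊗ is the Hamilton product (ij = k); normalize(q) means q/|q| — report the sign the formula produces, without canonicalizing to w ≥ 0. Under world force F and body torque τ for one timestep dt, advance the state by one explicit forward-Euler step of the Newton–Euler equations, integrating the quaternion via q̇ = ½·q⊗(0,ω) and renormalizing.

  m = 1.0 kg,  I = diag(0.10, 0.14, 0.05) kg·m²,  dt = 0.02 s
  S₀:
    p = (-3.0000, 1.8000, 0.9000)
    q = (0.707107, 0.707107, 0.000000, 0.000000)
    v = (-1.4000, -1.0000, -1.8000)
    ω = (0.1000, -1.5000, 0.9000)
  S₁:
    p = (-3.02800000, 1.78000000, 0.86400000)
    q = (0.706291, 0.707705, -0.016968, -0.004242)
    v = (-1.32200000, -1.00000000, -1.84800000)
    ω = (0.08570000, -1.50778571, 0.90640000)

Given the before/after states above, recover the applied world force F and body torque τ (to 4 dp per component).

F = (3.9000, 0.0000, -2.4000)
τ = (0.0500, -0.0500, 0.0100)

velocity change Δv = (0.07800000, 0.00000000, -0.04800000)
F = m·Δv/dt = (3.9000, 0.0000, -2.4000)
rate change Δω = (-0.01430000, -0.00778571, 0.00640000)
I·α + gyro = (0.0500, -0.0500, 0.0100)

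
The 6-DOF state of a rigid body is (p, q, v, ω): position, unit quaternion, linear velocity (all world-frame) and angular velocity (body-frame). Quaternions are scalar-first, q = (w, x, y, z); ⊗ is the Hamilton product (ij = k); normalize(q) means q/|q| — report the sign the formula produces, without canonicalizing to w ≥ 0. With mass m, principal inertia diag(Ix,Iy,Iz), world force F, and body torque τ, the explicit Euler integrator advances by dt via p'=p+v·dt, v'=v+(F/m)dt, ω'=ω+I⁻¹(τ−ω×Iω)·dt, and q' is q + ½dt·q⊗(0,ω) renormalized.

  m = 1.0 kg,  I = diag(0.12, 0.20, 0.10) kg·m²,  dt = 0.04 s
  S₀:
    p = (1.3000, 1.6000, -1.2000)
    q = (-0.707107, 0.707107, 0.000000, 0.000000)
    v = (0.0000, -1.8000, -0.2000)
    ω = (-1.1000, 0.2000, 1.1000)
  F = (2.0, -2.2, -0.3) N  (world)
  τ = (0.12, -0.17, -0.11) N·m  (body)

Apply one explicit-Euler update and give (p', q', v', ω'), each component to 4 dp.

p' = (1.3000, 1.5280, -1.2080)
q' = (-0.6912, 0.7223, -0.0184, -0.0127)
v' = (0.0800, -1.8880, -0.2120)
ω' = (-1.0527, 0.1708, 1.0630)

angular accel α = (1.1833, -0.7290, -0.9240)
new body rate ω' = (-1.0527, 0.1708, 1.0630)
2q̇ = q⊗(0,ω) = (0.7778177, 0.7778177, -0.9192391, -0.6363963)
q + ½dt·q⊗(0,ω), renormalized = (-0.6912, 0.7223, -0.0184, -0.0127)
a = (2.0000, -2.2000, -0.3000)
p + v·dt = (1.3000, 1.5280, -1.2080)
v + (F/m)dt = (0.0800, -1.8880, -0.2120)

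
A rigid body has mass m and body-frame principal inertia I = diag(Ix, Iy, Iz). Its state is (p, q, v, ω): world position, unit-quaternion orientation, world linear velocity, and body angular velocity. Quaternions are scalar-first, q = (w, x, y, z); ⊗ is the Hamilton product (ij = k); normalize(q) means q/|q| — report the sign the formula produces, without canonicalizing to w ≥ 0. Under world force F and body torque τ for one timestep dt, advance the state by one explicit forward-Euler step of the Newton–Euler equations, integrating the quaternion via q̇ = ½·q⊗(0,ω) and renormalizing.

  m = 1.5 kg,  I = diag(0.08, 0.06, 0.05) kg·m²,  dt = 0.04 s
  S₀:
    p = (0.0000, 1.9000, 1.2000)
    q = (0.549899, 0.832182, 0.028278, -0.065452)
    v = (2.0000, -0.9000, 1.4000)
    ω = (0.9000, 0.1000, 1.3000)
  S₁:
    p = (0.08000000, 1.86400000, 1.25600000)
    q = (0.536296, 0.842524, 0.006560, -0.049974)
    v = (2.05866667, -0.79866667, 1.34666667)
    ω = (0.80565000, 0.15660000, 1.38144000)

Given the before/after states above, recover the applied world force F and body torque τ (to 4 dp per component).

F = (2.2000, 3.8000, -2.0000)
τ = (-0.1900, 0.1200, 0.1000)

rate change Δω = (-0.09435000, 0.05660000, 0.08144000)
ω₀×(Iω₀) = (-0.0013, 0.0351, -0.0018)
applied torque τ = (-0.1900, 0.1200, 0.1000)
Δv = v₁−v₀ = (0.05866667, 0.10133333, -0.05333333)
F = m·Δv/dt = (2.2000, 3.8000, -2.0000)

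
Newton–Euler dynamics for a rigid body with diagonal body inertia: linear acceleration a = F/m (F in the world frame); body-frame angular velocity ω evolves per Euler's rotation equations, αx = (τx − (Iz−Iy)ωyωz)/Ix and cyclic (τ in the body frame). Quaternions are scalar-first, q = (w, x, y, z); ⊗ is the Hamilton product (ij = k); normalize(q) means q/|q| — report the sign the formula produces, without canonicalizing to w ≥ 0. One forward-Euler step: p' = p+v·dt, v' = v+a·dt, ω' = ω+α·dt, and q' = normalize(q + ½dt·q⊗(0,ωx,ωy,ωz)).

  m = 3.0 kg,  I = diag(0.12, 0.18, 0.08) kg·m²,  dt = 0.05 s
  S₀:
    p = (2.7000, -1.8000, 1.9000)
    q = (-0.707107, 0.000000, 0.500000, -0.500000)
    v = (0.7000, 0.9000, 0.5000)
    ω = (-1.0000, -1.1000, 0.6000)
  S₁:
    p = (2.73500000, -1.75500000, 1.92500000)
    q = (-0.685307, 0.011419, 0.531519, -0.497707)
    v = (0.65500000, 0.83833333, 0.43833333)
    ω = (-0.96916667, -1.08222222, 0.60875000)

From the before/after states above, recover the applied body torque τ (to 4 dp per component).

τ = (0.1400, 0.0400, 0.0800)

ω₁ − ω₀ = (0.03083333, 0.01777778, 0.00875000)
I·α + gyro = (0.1400, 0.0400, 0.0800)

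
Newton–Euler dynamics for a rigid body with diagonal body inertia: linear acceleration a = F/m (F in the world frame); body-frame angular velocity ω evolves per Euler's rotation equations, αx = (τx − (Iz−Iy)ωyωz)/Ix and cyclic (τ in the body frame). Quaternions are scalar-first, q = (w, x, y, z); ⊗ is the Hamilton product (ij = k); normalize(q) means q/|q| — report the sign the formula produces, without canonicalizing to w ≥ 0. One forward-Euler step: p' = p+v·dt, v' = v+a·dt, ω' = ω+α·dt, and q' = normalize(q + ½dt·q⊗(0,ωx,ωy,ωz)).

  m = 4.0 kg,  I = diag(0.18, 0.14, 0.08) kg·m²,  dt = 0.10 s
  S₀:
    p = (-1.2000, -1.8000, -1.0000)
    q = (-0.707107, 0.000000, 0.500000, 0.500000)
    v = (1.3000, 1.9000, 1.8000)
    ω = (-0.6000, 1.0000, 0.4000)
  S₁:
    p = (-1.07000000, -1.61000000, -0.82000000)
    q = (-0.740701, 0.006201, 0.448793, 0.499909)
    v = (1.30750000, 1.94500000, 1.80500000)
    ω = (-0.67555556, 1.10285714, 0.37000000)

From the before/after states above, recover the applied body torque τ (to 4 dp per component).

τ = (-0.1600, 0.1200, 0.0000)

rate change Δω = (-0.07555556, 0.10285714, -0.03000000)
I·α + gyro = (-0.1600, 0.1200, 0.0000)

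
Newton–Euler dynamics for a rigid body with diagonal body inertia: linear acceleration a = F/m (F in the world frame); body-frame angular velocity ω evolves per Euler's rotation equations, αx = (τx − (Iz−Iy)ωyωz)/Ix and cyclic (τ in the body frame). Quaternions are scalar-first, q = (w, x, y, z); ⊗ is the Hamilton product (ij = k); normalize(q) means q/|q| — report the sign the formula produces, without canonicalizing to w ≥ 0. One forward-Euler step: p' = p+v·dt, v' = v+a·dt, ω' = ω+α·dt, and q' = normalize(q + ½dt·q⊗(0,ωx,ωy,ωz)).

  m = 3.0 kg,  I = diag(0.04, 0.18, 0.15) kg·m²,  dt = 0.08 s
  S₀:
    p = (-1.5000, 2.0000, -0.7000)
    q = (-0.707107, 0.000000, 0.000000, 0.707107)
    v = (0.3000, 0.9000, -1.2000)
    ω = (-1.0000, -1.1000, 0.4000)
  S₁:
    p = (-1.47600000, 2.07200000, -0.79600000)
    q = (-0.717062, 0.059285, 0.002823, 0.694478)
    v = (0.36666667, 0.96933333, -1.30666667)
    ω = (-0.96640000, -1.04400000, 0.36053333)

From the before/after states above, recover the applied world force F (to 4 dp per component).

v₁ − v₀ = (0.06666667, 0.06933333, -0.10666667)
applied force F = (2.5000, 2.6000, -4.0000)

F = (2.5000, 2.6000, -4.0000)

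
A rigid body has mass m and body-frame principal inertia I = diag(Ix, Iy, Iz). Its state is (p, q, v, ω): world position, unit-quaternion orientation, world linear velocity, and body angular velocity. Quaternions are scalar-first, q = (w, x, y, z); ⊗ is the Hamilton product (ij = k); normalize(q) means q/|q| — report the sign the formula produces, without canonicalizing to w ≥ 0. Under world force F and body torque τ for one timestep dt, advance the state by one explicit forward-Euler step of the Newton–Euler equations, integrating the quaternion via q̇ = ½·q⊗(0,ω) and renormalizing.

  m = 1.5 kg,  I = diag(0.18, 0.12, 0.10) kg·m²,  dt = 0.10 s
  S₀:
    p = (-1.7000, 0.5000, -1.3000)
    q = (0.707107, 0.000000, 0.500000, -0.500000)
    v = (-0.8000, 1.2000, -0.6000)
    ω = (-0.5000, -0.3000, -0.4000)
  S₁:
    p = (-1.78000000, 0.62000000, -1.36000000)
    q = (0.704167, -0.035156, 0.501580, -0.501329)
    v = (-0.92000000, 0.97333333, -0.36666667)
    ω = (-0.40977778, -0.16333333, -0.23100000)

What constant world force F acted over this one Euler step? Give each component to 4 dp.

F = (-1.8000, -3.4000, 3.5000)

velocity change Δv = (-0.12000000, -0.22666667, 0.23333333)
applied force F = (-1.8000, -3.4000, 3.5000)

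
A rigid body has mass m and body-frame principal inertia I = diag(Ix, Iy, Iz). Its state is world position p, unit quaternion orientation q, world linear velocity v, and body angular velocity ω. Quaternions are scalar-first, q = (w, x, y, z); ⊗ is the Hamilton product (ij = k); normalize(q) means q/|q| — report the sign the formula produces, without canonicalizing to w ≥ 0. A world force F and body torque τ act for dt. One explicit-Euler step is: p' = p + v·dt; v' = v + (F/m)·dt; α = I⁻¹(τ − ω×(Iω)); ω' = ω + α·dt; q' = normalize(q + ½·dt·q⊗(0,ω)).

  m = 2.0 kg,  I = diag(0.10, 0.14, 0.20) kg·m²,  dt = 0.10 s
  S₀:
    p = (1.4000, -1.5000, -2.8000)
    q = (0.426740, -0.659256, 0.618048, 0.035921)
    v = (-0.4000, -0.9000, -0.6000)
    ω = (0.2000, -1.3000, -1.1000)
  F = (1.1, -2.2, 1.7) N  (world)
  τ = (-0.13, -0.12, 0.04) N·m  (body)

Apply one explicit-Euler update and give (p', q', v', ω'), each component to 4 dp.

p' = (1.3600, -1.5900, -2.8600)
q' = (0.4737, -0.6841, 0.5524, 0.0489)
v' = (-0.3450, -1.0100, -0.5150)
ω' = (-0.0158, -1.4014, -1.0748)

new position p' = (1.3600, -1.5900, -2.8600)
v' = v + a·dt = (-0.3450, -1.0100, -0.5150)
precession coupling ω×(Iω) = (0.0858, 0.0220, -0.0104)
(τ − ω×Iω)/I = (-2.1580, -1.0143, 0.2520)
ω + α·dt = (-0.0158, -1.4014, -1.0748)
2q̇ = q⊗(0,ω) = (0.9748267, -0.5478075, -1.2727594, 0.2640092)
updated quaternion q' = (0.4737, -0.6841, 0.5524, 0.0489)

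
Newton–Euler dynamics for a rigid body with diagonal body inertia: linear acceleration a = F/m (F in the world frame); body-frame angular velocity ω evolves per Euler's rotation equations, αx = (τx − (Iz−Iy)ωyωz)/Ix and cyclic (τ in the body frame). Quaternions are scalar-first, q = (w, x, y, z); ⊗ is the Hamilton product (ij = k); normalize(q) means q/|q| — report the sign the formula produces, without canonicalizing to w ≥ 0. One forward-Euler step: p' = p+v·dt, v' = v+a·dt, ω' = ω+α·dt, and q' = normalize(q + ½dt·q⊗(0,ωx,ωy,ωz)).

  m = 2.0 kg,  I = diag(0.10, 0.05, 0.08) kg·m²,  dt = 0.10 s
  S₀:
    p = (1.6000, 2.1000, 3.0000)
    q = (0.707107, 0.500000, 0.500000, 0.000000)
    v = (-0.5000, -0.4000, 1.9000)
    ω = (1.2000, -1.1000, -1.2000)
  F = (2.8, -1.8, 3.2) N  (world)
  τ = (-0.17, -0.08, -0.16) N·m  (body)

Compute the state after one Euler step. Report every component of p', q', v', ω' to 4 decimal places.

p' = (1.5500, 2.0600, 3.1900)
q' = (0.7010, 0.5098, 0.4886, -0.0994)
v' = (-0.3600, -0.4900, 2.0600)
ω' = (0.9904, -1.2024, -1.4825)

precession coupling ω×(Iω) = (0.0396, -0.0288, 0.0660)
angular accel α = (-2.0960, -1.0240, -2.8250)
new body rate ω' = (0.9904, -1.2024, -1.4825)
q⊗(0,ω) = (-0.0500000, 0.2485284, -0.1778177, -1.9985284)
q' = normalize(q + ½dt·q⊗(0,ω)) = (0.7010, 0.5098, 0.4886, -0.0994)
a = (1.4000, -0.9000, 1.6000)
p + v·dt = (1.5500, 2.0600, 3.1900)
v' = v + a·dt = (-0.3600, -0.4900, 2.0600)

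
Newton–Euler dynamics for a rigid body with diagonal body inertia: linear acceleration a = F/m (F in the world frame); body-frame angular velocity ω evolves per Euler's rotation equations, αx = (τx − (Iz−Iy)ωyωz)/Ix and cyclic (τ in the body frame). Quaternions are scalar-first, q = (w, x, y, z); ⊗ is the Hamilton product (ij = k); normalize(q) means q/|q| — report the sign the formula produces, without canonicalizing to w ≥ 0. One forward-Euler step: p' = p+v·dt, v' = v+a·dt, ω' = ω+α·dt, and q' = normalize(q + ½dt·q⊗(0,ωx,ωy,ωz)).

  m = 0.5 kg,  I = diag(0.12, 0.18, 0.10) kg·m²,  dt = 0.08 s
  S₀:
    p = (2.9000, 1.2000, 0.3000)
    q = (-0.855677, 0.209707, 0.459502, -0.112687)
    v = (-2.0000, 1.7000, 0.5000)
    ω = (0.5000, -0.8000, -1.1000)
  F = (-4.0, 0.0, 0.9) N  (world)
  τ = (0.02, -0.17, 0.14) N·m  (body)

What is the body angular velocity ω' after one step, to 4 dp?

ω' = (0.5603, -0.8707, -0.9688)

angular accel α = (0.7533, -0.8833, 1.6400)
ω' = ω + α·dt = (0.5603, -0.8707, -0.9688)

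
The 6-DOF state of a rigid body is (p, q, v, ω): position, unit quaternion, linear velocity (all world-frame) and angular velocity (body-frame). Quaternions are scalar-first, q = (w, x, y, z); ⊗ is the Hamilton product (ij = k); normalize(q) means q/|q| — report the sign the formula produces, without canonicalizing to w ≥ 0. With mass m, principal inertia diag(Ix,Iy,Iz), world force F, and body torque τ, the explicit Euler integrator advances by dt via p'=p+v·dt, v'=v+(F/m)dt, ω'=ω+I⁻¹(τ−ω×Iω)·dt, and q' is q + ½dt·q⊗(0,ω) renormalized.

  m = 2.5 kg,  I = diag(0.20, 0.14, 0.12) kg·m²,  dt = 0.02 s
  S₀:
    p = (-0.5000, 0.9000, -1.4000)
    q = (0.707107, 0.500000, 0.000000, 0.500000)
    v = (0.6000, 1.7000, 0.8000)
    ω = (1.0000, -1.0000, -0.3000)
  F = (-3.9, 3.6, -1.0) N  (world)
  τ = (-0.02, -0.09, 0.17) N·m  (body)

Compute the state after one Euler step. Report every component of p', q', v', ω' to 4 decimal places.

new position p' = (-0.4880, 0.9340, -1.3840)
new velocity v' = (0.5688, 1.7288, 0.7920)
precession coupling ω×(Iω) = (-0.0060, -0.0240, 0.0600)
angular accel α = (-0.0700, -0.4714, 0.9167)
ω' = ω + α·dt = (0.9986, -1.0094, -0.2817)
q⊗(0,ω) = (-0.3500000, 1.2071070, -0.0571070, -0.7121321)
q' = normalize(q + ½dt·q⊗(0,ω)) = (0.7035, 0.5120, -0.0006, 0.4928)

p' = (-0.4880, 0.9340, -1.3840)
q' = (0.7035, 0.5120, -0.0006, 0.4928)
v' = (0.5688, 1.7288, 0.7920)
ω' = (0.9986, -1.0094, -0.2817)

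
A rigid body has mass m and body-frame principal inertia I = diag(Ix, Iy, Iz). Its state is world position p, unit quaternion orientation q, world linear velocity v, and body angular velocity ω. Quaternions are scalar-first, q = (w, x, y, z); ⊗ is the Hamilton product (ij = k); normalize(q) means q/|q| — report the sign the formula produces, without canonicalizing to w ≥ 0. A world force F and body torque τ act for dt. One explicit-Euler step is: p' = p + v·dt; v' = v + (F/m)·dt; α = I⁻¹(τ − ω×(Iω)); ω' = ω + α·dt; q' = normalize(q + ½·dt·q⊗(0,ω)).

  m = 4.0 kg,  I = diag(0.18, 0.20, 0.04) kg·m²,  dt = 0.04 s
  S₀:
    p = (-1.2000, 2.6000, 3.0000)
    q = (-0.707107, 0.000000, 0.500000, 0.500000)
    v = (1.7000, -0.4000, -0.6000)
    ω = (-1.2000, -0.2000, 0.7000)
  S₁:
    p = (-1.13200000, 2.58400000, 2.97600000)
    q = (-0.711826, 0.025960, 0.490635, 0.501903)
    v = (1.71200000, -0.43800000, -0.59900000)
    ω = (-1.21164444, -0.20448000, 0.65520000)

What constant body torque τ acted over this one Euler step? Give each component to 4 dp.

rate change Δω = (-0.01164444, -0.00448000, -0.04480000)
ω₀×(Iω₀) = (0.0224, -0.1176, 0.0048)
applied torque τ = (-0.0300, -0.1400, -0.0400)

τ = (-0.0300, -0.1400, -0.0400)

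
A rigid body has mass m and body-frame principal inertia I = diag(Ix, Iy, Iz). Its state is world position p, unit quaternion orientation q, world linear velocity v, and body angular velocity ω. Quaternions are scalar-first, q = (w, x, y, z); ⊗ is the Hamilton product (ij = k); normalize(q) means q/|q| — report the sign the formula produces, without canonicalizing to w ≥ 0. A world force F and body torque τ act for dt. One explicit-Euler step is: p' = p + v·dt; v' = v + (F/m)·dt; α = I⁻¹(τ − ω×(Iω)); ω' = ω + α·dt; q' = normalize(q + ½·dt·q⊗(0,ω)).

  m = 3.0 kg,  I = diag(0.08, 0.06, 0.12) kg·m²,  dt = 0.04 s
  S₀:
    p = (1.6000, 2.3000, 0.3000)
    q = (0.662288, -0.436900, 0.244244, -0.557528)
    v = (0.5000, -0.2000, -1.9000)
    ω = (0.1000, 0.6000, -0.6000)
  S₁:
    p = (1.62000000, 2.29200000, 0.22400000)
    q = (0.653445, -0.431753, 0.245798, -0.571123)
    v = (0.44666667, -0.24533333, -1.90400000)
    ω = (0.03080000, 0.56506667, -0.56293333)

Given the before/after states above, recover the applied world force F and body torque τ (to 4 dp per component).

Δω = ω₁−ω₀ = (-0.06920000, -0.03493333, 0.03706667)
τ = I·(Δω/dt) + ω₀×(Iω₀) = (-0.1600, -0.0500, 0.1100)
Δv = v₁−v₀ = (-0.05333333, -0.04533333, -0.00400000)
applied force F = (-4.0000, -3.4000, -0.3000)

F = (-4.0000, -3.4000, -0.3000)
τ = (-0.1600, -0.0500, 0.1100)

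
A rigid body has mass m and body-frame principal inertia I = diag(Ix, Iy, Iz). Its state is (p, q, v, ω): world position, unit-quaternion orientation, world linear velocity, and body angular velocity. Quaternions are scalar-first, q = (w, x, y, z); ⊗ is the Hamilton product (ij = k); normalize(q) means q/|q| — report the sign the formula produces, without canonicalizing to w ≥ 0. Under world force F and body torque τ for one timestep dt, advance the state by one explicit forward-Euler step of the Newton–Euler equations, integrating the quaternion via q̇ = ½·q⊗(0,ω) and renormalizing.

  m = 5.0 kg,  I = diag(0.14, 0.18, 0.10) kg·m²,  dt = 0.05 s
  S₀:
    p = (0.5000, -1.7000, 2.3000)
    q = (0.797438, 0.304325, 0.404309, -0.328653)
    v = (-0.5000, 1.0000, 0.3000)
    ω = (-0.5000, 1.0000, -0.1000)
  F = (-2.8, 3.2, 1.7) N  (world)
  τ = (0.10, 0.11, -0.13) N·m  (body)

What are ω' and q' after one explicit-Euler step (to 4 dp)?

ω×(Iω) gyroscopic = (0.0080, 0.0020, -0.0200)
angular accel α = (0.6571, 0.6000, -1.1000)
new body rate ω' = (-0.4671, 1.0300, -0.1550)
2q̇ = q⊗(0,ω) = (-0.2850118, -0.1104969, 0.9921970, 0.4267357)
updated quaternion q' = (0.7900, 0.3014, 0.4289, -0.3179)

ω' = (-0.4671, 1.0300, -0.1550)
q' = (0.7900, 0.3014, 0.4289, -0.3179)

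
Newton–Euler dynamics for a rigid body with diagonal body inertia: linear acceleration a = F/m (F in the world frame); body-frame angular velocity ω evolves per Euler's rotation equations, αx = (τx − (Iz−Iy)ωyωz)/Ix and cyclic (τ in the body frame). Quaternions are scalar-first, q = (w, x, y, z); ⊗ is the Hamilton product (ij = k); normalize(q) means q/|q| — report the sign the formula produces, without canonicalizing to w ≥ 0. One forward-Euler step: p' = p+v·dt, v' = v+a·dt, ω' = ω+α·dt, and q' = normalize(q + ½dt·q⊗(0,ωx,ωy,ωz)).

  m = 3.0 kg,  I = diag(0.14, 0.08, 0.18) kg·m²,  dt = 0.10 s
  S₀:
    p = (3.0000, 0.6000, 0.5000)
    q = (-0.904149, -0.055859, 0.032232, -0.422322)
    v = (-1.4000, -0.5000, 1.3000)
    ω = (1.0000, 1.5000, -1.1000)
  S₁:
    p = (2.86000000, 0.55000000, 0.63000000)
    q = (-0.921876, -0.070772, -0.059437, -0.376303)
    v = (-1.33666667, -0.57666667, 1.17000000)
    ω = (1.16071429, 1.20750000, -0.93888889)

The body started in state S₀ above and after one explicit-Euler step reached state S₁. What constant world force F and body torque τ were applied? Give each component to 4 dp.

F = (1.9000, -2.3000, -3.9000)
τ = (0.0600, -0.1900, 0.2000)

v₁ − v₀ = (0.06333333, -0.07666667, -0.13000000)
m·(v₁−v₀)/dt = (1.9000, -2.3000, -3.9000)
rate change Δω = (0.16071429, -0.29250000, 0.16111111)
I·α + gyro = (0.0600, -0.1900, 0.2000)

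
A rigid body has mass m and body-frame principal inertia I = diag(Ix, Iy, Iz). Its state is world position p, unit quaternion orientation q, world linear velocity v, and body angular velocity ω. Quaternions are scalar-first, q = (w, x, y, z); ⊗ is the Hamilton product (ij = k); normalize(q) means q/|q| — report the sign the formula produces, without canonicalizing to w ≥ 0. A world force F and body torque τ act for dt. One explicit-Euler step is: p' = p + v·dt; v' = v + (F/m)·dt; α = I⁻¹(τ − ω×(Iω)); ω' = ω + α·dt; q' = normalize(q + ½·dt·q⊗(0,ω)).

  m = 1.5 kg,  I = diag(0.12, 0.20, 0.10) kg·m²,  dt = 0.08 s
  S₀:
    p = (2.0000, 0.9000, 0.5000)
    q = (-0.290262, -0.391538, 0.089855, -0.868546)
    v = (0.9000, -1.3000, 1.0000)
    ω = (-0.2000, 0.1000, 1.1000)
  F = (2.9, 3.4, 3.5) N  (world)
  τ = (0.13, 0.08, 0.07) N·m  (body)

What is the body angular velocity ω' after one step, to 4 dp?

gyro term ω×Iω = (-0.0110, -0.0044, -0.0016)
α = I⁻¹(τ − ω×Iω) = (1.1750, 0.4220, 0.7160)
new body rate ω' = (-0.1060, 0.1338, 1.1573)

ω' = (-0.1060, 0.1338, 1.1573)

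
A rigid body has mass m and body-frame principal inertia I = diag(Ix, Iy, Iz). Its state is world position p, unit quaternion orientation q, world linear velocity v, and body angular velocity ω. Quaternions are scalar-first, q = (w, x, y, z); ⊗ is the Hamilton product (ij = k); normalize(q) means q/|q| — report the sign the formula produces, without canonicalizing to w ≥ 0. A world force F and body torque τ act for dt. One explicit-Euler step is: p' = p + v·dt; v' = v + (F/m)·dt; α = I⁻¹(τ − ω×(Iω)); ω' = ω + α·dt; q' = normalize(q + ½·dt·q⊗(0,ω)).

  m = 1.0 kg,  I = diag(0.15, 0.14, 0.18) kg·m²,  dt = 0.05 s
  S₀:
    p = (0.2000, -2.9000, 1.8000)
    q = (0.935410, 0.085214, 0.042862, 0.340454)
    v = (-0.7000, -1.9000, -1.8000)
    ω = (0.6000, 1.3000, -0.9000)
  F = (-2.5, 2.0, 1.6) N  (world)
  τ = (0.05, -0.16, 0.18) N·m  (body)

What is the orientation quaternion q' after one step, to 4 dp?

q' = (0.9396, 0.0871, 0.0802, 0.3212)

Hamilton product q⊗(0,ω) = (0.1995596, 0.0800800, 1.4969980, -0.7568080)
updated quaternion q' = (0.9396, 0.0871, 0.0802, 0.3212)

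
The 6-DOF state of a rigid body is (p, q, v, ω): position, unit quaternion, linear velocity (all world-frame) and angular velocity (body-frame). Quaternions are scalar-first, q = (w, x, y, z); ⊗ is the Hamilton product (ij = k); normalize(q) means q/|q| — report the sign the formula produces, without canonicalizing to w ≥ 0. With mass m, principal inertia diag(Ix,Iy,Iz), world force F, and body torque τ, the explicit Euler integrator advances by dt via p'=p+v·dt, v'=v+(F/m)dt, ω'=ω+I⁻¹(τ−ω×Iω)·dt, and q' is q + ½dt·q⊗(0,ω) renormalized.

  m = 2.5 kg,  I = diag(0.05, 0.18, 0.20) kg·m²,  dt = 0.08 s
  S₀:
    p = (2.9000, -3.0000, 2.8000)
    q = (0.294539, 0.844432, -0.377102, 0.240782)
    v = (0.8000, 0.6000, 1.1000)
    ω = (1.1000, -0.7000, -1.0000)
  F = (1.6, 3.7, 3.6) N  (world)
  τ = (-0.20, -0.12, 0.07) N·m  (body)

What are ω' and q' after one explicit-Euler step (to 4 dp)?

ω' = (0.7576, -0.8267, -0.9320)
q' = (0.2559, 0.8773, -0.3402, 0.2215)

angular accel α = (-4.2800, -1.5833, 0.8505)
ω + α·dt = (0.7576, -0.8267, -0.9320)
Hamilton product q⊗(0,ω) = (-0.9520646, 0.8696423, 0.9031149, -0.4708292)
q + ½dt·q⊗(0,ω), renormalized = (0.2559, 0.8773, -0.3402, 0.2215)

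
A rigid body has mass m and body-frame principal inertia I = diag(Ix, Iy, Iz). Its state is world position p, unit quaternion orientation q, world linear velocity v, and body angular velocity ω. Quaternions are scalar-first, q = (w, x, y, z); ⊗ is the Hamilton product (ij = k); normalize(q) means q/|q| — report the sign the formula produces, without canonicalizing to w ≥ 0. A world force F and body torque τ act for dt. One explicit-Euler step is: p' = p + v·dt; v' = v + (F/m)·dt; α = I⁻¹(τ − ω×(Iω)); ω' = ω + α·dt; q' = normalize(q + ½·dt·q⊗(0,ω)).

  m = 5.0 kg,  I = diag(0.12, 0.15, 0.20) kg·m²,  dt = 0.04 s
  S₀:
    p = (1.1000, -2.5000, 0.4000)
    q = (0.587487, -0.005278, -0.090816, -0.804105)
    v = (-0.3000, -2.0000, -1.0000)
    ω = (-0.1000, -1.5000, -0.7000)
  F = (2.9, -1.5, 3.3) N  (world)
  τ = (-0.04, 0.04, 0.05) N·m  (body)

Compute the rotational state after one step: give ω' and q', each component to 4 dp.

ω' = (-0.1308, -1.4878, -0.6909)
q' = (0.5732, -0.0293, -0.1068, -0.8119)

gyro term ω×Iω = (0.0525, -0.0056, 0.0045)
α = I⁻¹(τ − ω×Iω) = (-0.7708, 0.3040, 0.2275)
ω + α·dt = (-0.1308, -1.4878, -0.6909)
Hamilton product q⊗(0,ω) = (-0.6996253, -1.2013350, -0.8045146, -0.4124055)
updated quaternion q' = (0.5732, -0.0293, -0.1068, -0.8119)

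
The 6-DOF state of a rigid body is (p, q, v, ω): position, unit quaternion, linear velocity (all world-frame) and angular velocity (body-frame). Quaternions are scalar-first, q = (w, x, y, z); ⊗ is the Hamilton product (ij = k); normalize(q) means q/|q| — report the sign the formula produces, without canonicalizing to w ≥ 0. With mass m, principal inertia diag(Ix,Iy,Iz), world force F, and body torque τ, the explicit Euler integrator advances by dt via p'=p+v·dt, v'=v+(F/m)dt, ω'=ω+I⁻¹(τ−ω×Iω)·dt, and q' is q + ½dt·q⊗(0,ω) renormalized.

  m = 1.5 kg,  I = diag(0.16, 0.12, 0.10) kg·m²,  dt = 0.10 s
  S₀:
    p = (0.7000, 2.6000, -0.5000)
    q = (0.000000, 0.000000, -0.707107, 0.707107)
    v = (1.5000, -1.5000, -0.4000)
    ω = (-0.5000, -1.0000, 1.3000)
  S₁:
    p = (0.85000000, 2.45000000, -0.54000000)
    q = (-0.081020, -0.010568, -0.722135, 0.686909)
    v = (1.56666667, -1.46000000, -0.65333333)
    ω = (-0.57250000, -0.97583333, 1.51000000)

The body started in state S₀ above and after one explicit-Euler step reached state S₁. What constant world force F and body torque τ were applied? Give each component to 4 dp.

Δv = v₁−v₀ = (0.06666667, 0.04000000, -0.25333333)
applied force F = (1.0000, 0.6000, -3.8000)
ω₁ − ω₀ = (-0.07250000, 0.02416667, 0.21000000)
precession coupling = (0.0260, -0.0390, -0.0200)
τ = I·(Δω/dt) + ω₀×(Iω₀) = (-0.0900, -0.0100, 0.1900)

F = (1.0000, 0.6000, -3.8000)
τ = (-0.0900, -0.0100, 0.1900)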